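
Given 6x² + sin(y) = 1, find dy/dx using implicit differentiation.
Differentiate both sides with respect to x, treating y as y(x). By the chain rule, any term containing y contributes a factor of y' = dy/dx when we differentiate it.

Move every term to one side and write the relation as F(x, y) = 0. Term by term,
  d/dx[6x^2] = 12x
  d/dx[sin(y)] = y'·cos(y)
  d/dx[-1] = 0

The pieces without y' make up ∂F/∂x and the coefficient of y' is ∂F/∂y:
  ∂F/∂x = 12x,
  ∂F/∂y = cos(y).

Since d/dx[F] = ∂F/∂x + (∂F/∂y)·y' = 0, solve for y':
  (∂F/∂y)·y' = -∂F/∂x
  dy/dx = -(∂F/∂x)/(∂F/∂y) = -(12x)/(cos(y)) = -12x/cos(y)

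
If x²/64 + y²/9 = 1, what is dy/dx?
Differentiate both sides with respect to x, treating y as y(x). By the chain rule, any term containing y contributes a factor of y' = dy/dx when we differentiate it.

Move every term to one side and write the relation as F(x, y) = 0. Term by term,
  d/dx[x^2/64] = x/32
  d/dx[y^2/9] = 2y·y'/9
  d/dx[-1] = 0

The pieces without y' make up ∂F/∂x and the coefficient of y' is ∂F/∂y:
  ∂F/∂x = x/32,
  ∂F/∂y = 2y/9.

Since d/dx[F] = ∂F/∂x + (∂F/∂y)·y' = 0, solve for y':
  (∂F/∂y)·y' = -∂F/∂x
  dy/dx = -(∂F/∂x)/(∂F/∂y) = -(x/32)/(2y/9) = -9x/(64y)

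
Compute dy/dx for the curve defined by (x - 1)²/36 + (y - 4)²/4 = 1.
Differentiate the relation implicitly: treat y = y(x) and apply the chain rule, so every y-derivative picks up a y' = dy/dx factor.

With everything moved to the left-hand side, differentiate term by term:
  d/dx[(x - 1)^2/36] = x/18 - 1/18
  d/dx[(y - 4)^2/4] = y'(y - 4)/2
  d/dx[-1] = 0

Separating the contributions that come from x directly and those that come through y:
  without y':      x/18 - 1/18
  multiplying y':  y/2 - 2

so (x/18 - 1/18) + (y/2 - 2)·y' = 0, and therefore
  dy/dx = -(x/18 - 1/18)/(y/2 - 2)
        = -((x - 1)/18)/((y - 4)/2) = (1 - x)/(9(y - 4))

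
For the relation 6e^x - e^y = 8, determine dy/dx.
Take d/dx of both sides. Since y is implicitly a function of x, the chain rule attaches a y' = dy/dx factor whenever we differentiate through y.

Set F(x, y) = (left side) − (right side), so the curve is F = 0. Differentiating each term of F:
  d/dx[6e^(x)] = 6e^(x)
  d/dx[-e^(y)] = -y'·e^(y)
  d/dx[-8] = 0

Collecting, the y'-free part is the partial derivative in x and the y' coefficient is the partial derivative in y:
  ∂F/∂x = 6e^(x)
  ∂F/∂y = -e^(y)

so d/dx[F(x, y(x))] = ∂F/∂x + (∂F/∂y)·y' = 0. Rearranging,
  dy/dx = -(∂F/∂x)/(∂F/∂y) = -(6e^(x))/(-e^(y)) = 6e^(x - y)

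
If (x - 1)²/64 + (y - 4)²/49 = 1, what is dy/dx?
Differentiate both sides with respect to x, treating y as y(x). By the chain rule, any term containing y contributes a factor of y' = dy/dx when we differentiate it.

Move every term to one side and write the relation as F(x, y) = 0. Term by term,
  d/dx[(x - 1)^2/64] = x/32 - 1/32
  d/dx[(y - 4)^2/49] = 2·y'(y - 4)/49
  d/dx[-1] = 0

The pieces without y' make up ∂F/∂x and the coefficient of y' is ∂F/∂y:
  ∂F/∂x = x/32 - 1/32,
  ∂F/∂y = 2y/49 - 8/49.

Since d/dx[F] = ∂F/∂x + (∂F/∂y)·y' = 0, solve for y':
  (∂F/∂y)·y' = -∂F/∂x
  dy/dx = -(∂F/∂x)/(∂F/∂y) = -(x/32 - 1/32)/(2y/49 - 8/49)
        = -((x - 1)/32)/(2(y - 4)/49) = 49(1 - x)/(64(y - 4))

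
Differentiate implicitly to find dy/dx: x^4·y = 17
Apply d/dx to both sides, remembering that y depends on x. Each occurrence of y therefore brings in a y' = dy/dx via the chain rule.

With F(x, y) equal to the left-hand side minus the right, differentiate F term by term:
  d/dx[x^4y] = x^4·y' + 4x^3y
  d/dx[-17] = 0
Adding these up, d/dx[F] = 0 becomes
  (4x^3y) + (x^4)·y' = 0,
so isolating y',
  dy/dx = -(4x^3y)/(x^4) = -4y/x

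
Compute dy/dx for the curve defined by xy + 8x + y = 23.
Differentiate both sides with respect to x, treating y as y(x). By the chain rule, any term containing y contributes a factor of y' = dy/dx when we differentiate it.

Move every term to one side and write the relation as F(x, y) = 0. Term by term,
  d/dx[xy] = x·y' + y
  d/dx[8x] = 8
  d/dx[y] = y'
  d/dx[-23] = 0

The pieces without y' make up ∂F/∂x and the coefficient of y' is ∂F/∂y:
  ∂F/∂x = y + 8,
  ∂F/∂y = x + 1.

Since d/dx[F] = ∂F/∂x + (∂F/∂y)·y' = 0, solve for y':
  (∂F/∂y)·y' = -∂F/∂x
  dy/dx = -(∂F/∂x)/(∂F/∂y) = -(y + 8)/(x + 1) = (-y - 8)/(x + 1)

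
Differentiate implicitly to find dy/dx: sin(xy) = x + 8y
Apply d/dx to both sides, remembering that y depends on x. Each occurrence of y therefore brings in a y' = dy/dx via the chain rule.

With F(x, y) equal to the left-hand side minus the right, differentiate F term by term:
  d/dx[-x] = -1
  d/dx[-8y] = -8·y'
  d/dx[sin(xy)] = (x·y' + y)·cos(xy)
Adding these up, d/dx[F] = 0 becomes
  (y·cos(xy) - 1) + (x·cos(xy) - 8)·y' = 0,
so isolating y',
  dy/dx = -(y·cos(xy) - 1)/(x·cos(xy) - 8) = (-y·cos(xy) + 1)/(x·cos(xy) - 8)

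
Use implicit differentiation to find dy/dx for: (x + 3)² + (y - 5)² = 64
Differentiate the relation implicitly: treat y = y(x) and apply the chain rule, so every y-derivative picks up a y' = dy/dx factor.

With everything moved to the left-hand side, differentiate term by term:
  d/dx[(x + 3)^2] = 2x + 6
  d/dx[(y - 5)^2] = 2·y'(y - 5)
  d/dx[-64] = 0

Separating the contributions that come from x directly and those that come through y:
  without y':      2x + 6
  multiplying y':  2y - 10

so (2x + 6) + (2y - 10)·y' = 0, and therefore
  dy/dx = -(2x + 6)/(2y - 10) = (-x - 3)/(y - 5)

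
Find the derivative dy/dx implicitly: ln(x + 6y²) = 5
Differentiate both sides with respect to x, treating y as y(x). By the chain rule, any term containing y contributes a factor of y' = dy/dx when we differentiate it.

Move every term to one side and write the relation as F(x, y) = 0. Term by term,
  d/dx[ln(x + 6y^2)] = (12y·y' + 1)/(x + 6y^2)
  d/dx[-5] = 0

The pieces without y' make up ∂F/∂x and the coefficient of y' is ∂F/∂y:
  ∂F/∂x = 1/(x + 6y^2),
  ∂F/∂y = 12y/(x + 6y^2).

Since d/dx[F] = ∂F/∂x + (∂F/∂y)·y' = 0, solve for y':
  (∂F/∂y)·y' = -∂F/∂x
  dy/dx = -(∂F/∂x)/(∂F/∂y) = -(1/(x + 6y^2))/(12y/(x + 6y^2)) = -1/(12y)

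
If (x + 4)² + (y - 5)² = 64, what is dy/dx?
Differentiate both sides with respect to x, treating y as y(x). By the chain rule, any term containing y contributes a factor of y' = dy/dx when we differentiate it.

Move every term to one side and write the relation as F(x, y) = 0. Term by term,
  d/dx[(x + 4)^2] = 2x + 8
  d/dx[(y - 5)^2] = 2·y'(y - 5)
  d/dx[-64] = 0

The pieces without y' make up ∂F/∂x and the coefficient of y' is ∂F/∂y:
  ∂F/∂x = 2x + 8,
  ∂F/∂y = 2y - 10.

Since d/dx[F] = ∂F/∂x + (∂F/∂y)·y' = 0, solve for y':
  (∂F/∂y)·y' = -∂F/∂x
  dy/dx = -(∂F/∂x)/(∂F/∂y) = -(2x + 8)/(2y - 10) = (-x - 4)/(y - 5)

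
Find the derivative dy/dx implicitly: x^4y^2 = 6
Differentiate the relation implicitly: treat y = y(x) and apply the chain rule, so every y-derivative picks up a y' = dy/dx factor.

With everything moved to the left-hand side, differentiate term by term:
  d/dx[x^4y^2] = 2x^4y·y' + 4x^3y^2
  d/dx[-6] = 0

Separating the contributions that come from x directly and those that come through y:
  without y':      4x^3y^2
  multiplying y':  2x^4y

so (4x^3y^2) + (2x^4y)·y' = 0, and therefore
  dy/dx = -(4x^3y^2)/(2x^4y) = -2y/x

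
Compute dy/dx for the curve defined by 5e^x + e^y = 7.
Differentiate both sides with respect to x, treating y as y(x). By the chain rule, any term containing y contributes a factor of y' = dy/dx when we differentiate it.

Move every term to one side and write the relation as F(x, y) = 0. Term by term,
  d/dx[5e^(x)] = 5e^(x)
  d/dx[e^(y)] = y'·e^(y)
  d/dx[-7] = 0

The pieces without y' make up ∂F/∂x and the coefficient of y' is ∂F/∂y:
  ∂F/∂x = 5e^(x),
  ∂F/∂y = e^(y).

Since d/dx[F] = ∂F/∂x + (∂F/∂y)·y' = 0, solve for y':
  (∂F/∂y)·y' = -∂F/∂x
  dy/dx = -(∂F/∂x)/(∂F/∂y) = -(5e^(x))/(e^(y)) = -5e^(x - y)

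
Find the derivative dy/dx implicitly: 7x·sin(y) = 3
Apply d/dx to both sides, remembering that y depends on x. Each occurrence of y therefore brings in a y' = dy/dx via the chain rule.

With F(x, y) equal to the left-hand side minus the right, differentiate F term by term:
  d/dx[7x·sin(y)] = 7x·y'·cos(y) + 7sin(y)
  d/dx[-3] = 0
Adding these up, d/dx[F] = 0 becomes
  (7sin(y)) + (7x·cos(y))·y' = 0,
so isolating y',
  dy/dx = -(7sin(y))/(7x·cos(y)) = -tan(y)/x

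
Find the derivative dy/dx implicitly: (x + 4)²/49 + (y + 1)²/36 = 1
Take d/dx of both sides. Since y is implicitly a function of x, the chain rule attaches a y' = dy/dx factor whenever we differentiate through y.

Set F(x, y) = (left side) − (right side), so the curve is F = 0. Differentiating each term of F:
  d/dx[(x + 4)^2/49] = 2x/49 + 8/49
  d/dx[(y + 1)^2/36] = y'(y + 1)/18
  d/dx[-1] = 0

Collecting, the y'-free part is the partial derivative in x and the y' coefficient is the partial derivative in y:
  ∂F/∂x = 2x/49 + 8/49
  ∂F/∂y = y/18 + 1/18

so d/dx[F(x, y(x))] = ∂F/∂x + (∂F/∂y)·y' = 0. Rearranging,
  dy/dx = -(∂F/∂x)/(∂F/∂y) = -(2x/49 + 8/49)/(y/18 + 1/18)
        = -(2(x + 4)/49)/((y + 1)/18) = 36(-x - 4)/(49(y + 1))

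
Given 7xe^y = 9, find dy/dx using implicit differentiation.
Differentiate the relation implicitly: treat y = y(x) and apply the chain rule, so every y-derivative picks up a y' = dy/dx factor.

With everything moved to the left-hand side, differentiate term by term:
  d/dx[7x·e^(y)] = 7x·y'·e^(y) + 7e^(y)
  d/dx[-9] = 0

Separating the contributions that come from x directly and those that come through y:
  without y':      7e^(y)
  multiplying y':  7x·e^(y)

so (7e^(y)) + (7x·e^(y))·y' = 0, and therefore
  dy/dx = -(7e^(y))/(7x·e^(y)) = -1/x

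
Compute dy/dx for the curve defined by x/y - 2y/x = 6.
Take d/dx of both sides. Since y is implicitly a function of x, the chain rule attaches a y' = dy/dx factor whenever we differentiate through y.

Set F(x, y) = (left side) − (right side), so the curve is F = 0. Differentiating each term of F:
  d/dx[x/y] = -x·y'/y^2 + 1/y
  d/dx[-2y/x] = -2·y'/x + 2y/x^2
  d/dx[-6] = 0

Collecting, the y'-free part is the partial derivative in x and the y' coefficient is the partial derivative in y:
  ∂F/∂x = 1/y + 2y/x^2
  ∂F/∂y = -x/y^2 - 2/x

so d/dx[F(x, y(x))] = ∂F/∂x + (∂F/∂y)·y' = 0. Rearranging,
  dy/dx = -(∂F/∂x)/(∂F/∂y) = -(1/y + 2y/x^2)/(-x/y^2 - 2/x)
        = -((x^2 + 2y^2)/(x^2y))/(-(x^2 + 2y^2)/(xy^2)) = y/x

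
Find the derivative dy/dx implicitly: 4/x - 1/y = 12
Differentiate the relation implicitly: treat y = y(x) and apply the chain rule, so every y-derivative picks up a y' = dy/dx factor.

With everything moved to the left-hand side, differentiate term by term:
  d/dx[-1/y] = y'/y^2
  d/dx[4/x] = -4/x^2
  d/dx[-12] = 0

Separating the contributions that come from x directly and those that come through y:
  without y':      -4/x^2
  multiplying y':  y^(-2)

so (-4/x^2) + (y^(-2))·y' = 0, and therefore
  dy/dx = -(-4/x^2)/(y^(-2)) = 4y^2/x^2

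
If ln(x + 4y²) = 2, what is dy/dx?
Differentiate both sides with respect to x, treating y as y(x). By the chain rule, any term containing y contributes a factor of y' = dy/dx when we differentiate it.

Move every term to one side and write the relation as F(x, y) = 0. Term by term,
  d/dx[ln(x + 4y^2)] = (8y·y' + 1)/(x + 4y^2)
  d/dx[-2] = 0

The pieces without y' make up ∂F/∂x and the coefficient of y' is ∂F/∂y:
  ∂F/∂x = 1/(x + 4y^2),
  ∂F/∂y = 8y/(x + 4y^2).

Since d/dx[F] = ∂F/∂x + (∂F/∂y)·y' = 0, solve for y':
  (∂F/∂y)·y' = -∂F/∂x
  dy/dx = -(∂F/∂x)/(∂F/∂y) = -(1/(x + 4y^2))/(8y/(x + 4y^2)) = -1/(8y)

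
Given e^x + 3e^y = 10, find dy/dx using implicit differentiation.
Apply d/dx to both sides, remembering that y depends on x. Each occurrence of y therefore brings in a y' = dy/dx via the chain rule.

With F(x, y) equal to the left-hand side minus the right, differentiate F term by term:
  d/dx[e^(x)] = e^(x)
  d/dx[3e^(y)] = 3·y'·e^(y)
  d/dx[-10] = 0
Adding these up, d/dx[F] = 0 becomes
  (e^(x)) + (3e^(y))·y' = 0,
so isolating y',
  dy/dx = -(e^(x))/(3e^(y)) = -e^(x - y)/3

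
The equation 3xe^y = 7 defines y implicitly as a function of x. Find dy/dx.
Apply d/dx to both sides, remembering that y depends on x. Each occurrence of y therefore brings in a y' = dy/dx via the chain rule.

With F(x, y) equal to the left-hand side minus the right, differentiate F term by term:
  d/dx[3x·e^(y)] = 3x·y'·e^(y) + 3e^(y)
  d/dx[-7] = 0
Adding these up, d/dx[F] = 0 becomes
  (3e^(y)) + (3x·e^(y))·y' = 0,
so isolating y',
  dy/dx = -(3e^(y))/(3x·e^(y)) = -1/x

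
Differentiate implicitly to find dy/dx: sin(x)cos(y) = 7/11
Differentiate the relation implicitly: treat y = y(x) and apply the chain rule, so every y-derivative picks up a y' = dy/dx factor.

With everything moved to the left-hand side, differentiate term by term:
  d/dx[sin(x)·cos(y)] = -y'·sin(x)·sin(y) + cos(x)·cos(y)
  d/dx[-7/11] = 0

Separating the contributions that come from x directly and those that come through y:
  without y':      cos(x)·cos(y)
  multiplying y':  -sin(x)·sin(y)

so (cos(x)·cos(y)) + (-sin(x)·sin(y))·y' = 0, and therefore
  dy/dx = -(cos(x)·cos(y))/(-sin(x)·sin(y)) = 1/(tan(x)·tan(y))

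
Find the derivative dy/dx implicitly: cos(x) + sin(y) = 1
Apply d/dx to both sides, remembering that y depends on x. Each occurrence of y therefore brings in a y' = dy/dx via the chain rule.

With F(x, y) equal to the left-hand side minus the right, differentiate F term by term:
  d/dx[sin(y)] = y'·cos(y)
  d/dx[cos(x)] = -sin(x)
  d/dx[-1] = 0
Adding these up, d/dx[F] = 0 becomes
  (-sin(x)) + (cos(y))·y' = 0,
so isolating y',
  dy/dx = -(-sin(x))/(cos(y)) = sin(x)/cos(y)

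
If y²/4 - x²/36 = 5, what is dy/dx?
Take d/dx of both sides. Since y is implicitly a function of x, the chain rule attaches a y' = dy/dx factor whenever we differentiate through y.

Set F(x, y) = (left side) − (right side), so the curve is F = 0. Differentiating each term of F:
  d/dx[-x^2/36] = -x/18
  d/dx[y^2/4] = y·y'/2
  d/dx[-5] = 0

Collecting, the y'-free part is the partial derivative in x and the y' coefficient is the partial derivative in y:
  ∂F/∂x = -x/18
  ∂F/∂y = y/2

so d/dx[F(x, y(x))] = ∂F/∂x + (∂F/∂y)·y' = 0. Rearranging,
  dy/dx = -(∂F/∂x)/(∂F/∂y) = -(-x/18)/(y/2) = x/(9y)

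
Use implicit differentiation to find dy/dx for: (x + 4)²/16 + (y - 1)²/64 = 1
Apply d/dx to both sides, remembering that y depends on x. Each occurrence of y therefore brings in a y' = dy/dx via the chain rule.

With F(x, y) equal to the left-hand side minus the right, differentiate F term by term:
  d/dx[(x + 4)^2/16] = x/8 + 1/2
  d/dx[(y - 1)^2/64] = y'(y - 1)/32
  d/dx[-1] = 0
Adding these up, d/dx[F] = 0 becomes
  (x/8 + 1/2) + (y/32 - 1/32)·y' = 0,
so isolating y',
  dy/dx = -(x/8 + 1/2)/(y/32 - 1/32)
        = -((x + 4)/8)/((y - 1)/32) = 4(-x - 4)/(y - 1)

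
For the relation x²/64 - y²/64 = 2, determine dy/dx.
Differentiate the relation implicitly: treat y = y(x) and apply the chain rule, so every y-derivative picks up a y' = dy/dx factor.

With everything moved to the left-hand side, differentiate term by term:
  d/dx[x^2/64] = x/32
  d/dx[-y^2/64] = -y·y'/32
  d/dx[-2] = 0

Separating the contributions that come from x directly and those that come through y:
  without y':      x/32
  multiplying y':  -y/32

so (x/32) + (-y/32)·y' = 0, and therefore
  dy/dx = -(x/32)/(-y/32) = x/y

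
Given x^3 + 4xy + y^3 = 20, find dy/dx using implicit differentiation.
Differentiate both sides with respect to x, treating y as y(x). By the chain rule, any term containing y contributes a factor of y' = dy/dx when we differentiate it.

Move every term to one side and write the relation as F(x, y) = 0. Term by term,
  d/dx[x^3] = 3x^2
  d/dx[4xy] = 4x·y' + 4y
  d/dx[y^3] = 3y^2·y'
  d/dx[-20] = 0

The pieces without y' make up ∂F/∂x and the coefficient of y' is ∂F/∂y:
  ∂F/∂x = 3x^2 + 4y,
  ∂F/∂y = 4x + 3y^2.

Since d/dx[F] = ∂F/∂x + (∂F/∂y)·y' = 0, solve for y':
  (∂F/∂y)·y' = -∂F/∂x
  dy/dx = -(∂F/∂x)/(∂F/∂y) = -(3x^2 + 4y)/(4x + 3y^2) = (-3x^2 - 4y)/(4x + 3y^2)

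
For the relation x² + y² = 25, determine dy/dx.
Take d/dx of both sides. Since y is implicitly a function of x, the chain rule attaches a y' = dy/dx factor whenever we differentiate through y.

Set F(x, y) = (left side) − (right side), so the curve is F = 0. Differentiating each term of F:
  d/dx[x^2] = 2x
  d/dx[y^2] = 2y·y'
  d/dx[-25] = 0

Collecting, the y'-free part is the partial derivative in x and the y' coefficient is the partial derivative in y:
  ∂F/∂x = 2x
  ∂F/∂y = 2y

so d/dx[F(x, y(x))] = ∂F/∂x + (∂F/∂y)·y' = 0. Rearranging,
  dy/dx = -(∂F/∂x)/(∂F/∂y) = -(2x)/(2y) = -x/y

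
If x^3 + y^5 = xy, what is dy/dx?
Take d/dx of both sides. Since y is implicitly a function of x, the chain rule attaches a y' = dy/dx factor whenever we differentiate through y.

Set F(x, y) = (left side) − (right side), so the curve is F = 0. Differentiating each term of F:
  d/dx[x^3] = 3x^2
  d/dx[-xy] = -x·y' - y
  d/dx[y^5] = 5y^4·y'

Collecting, the y'-free part is the partial derivative in x and the y' coefficient is the partial derivative in y:
  ∂F/∂x = 3x^2 - y
  ∂F/∂y = -x + 5y^4

so d/dx[F(x, y(x))] = ∂F/∂x + (∂F/∂y)·y' = 0. Rearranging,
  dy/dx = -(∂F/∂x)/(∂F/∂y) = -(3x^2 - y)/(-x + 5y^4) = (3x^2 - y)/(x - 5y^4)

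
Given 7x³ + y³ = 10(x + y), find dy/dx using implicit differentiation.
Differentiate both sides with respect to x, treating y as y(x). By the chain rule, any term containing y contributes a factor of y' = dy/dx when we differentiate it.

Move every term to one side and write the relation as F(x, y) = 0. Term by term,
  d/dx[7x^3] = 21x^2
  d/dx[-10x] = -10
  d/dx[y^3] = 3y^2·y'
  d/dx[-10y] = -10·y'

The pieces without y' make up ∂F/∂x and the coefficient of y' is ∂F/∂y:
  ∂F/∂x = 21x^2 - 10,
  ∂F/∂y = 3y^2 - 10.

Since d/dx[F] = ∂F/∂x + (∂F/∂y)·y' = 0, solve for y':
  (∂F/∂y)·y' = -∂F/∂x
  dy/dx = -(∂F/∂x)/(∂F/∂y) = -(21x^2 - 10)/(3y^2 - 10) = (10 - 21x^2)/(3y^2 - 10)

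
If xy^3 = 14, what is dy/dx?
Differentiate the relation implicitly: treat y = y(x) and apply the chain rule, so every y-derivative picks up a y' = dy/dx factor.

With everything moved to the left-hand side, differentiate term by term:
  d/dx[xy^3] = 3xy^2·y' + y^3
  d/dx[-14] = 0

Separating the contributions that come from x directly and those that come through y:
  without y':      y^3
  multiplying y':  3xy^2

so (y^3) + (3xy^2)·y' = 0, and therefore
  dy/dx = -(y^3)/(3xy^2) = -y/(3x)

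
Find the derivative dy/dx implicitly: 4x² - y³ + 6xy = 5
Apply d/dx to both sides, remembering that y depends on x. Each occurrence of y therefore brings in a y' = dy/dx via the chain rule.

With F(x, y) equal to the left-hand side minus the right, differentiate F term by term:
  d/dx[4x^2] = 8x
  d/dx[6xy] = 6x·y' + 6y
  d/dx[-y^3] = -3y^2·y'
  d/dx[-5] = 0
Adding these up, d/dx[F] = 0 becomes
  (8x + 6y) + (6x - 3y^2)·y' = 0,
so isolating y',
  dy/dx = -(8x + 6y)/(6x - 3y^2) = 2(-4x - 3y)/(3(2x - y^2))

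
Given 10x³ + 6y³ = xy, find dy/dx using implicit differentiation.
Differentiate the relation implicitly: treat y = y(x) and apply the chain rule, so every y-derivative picks up a y' = dy/dx factor.

With everything moved to the left-hand side, differentiate term by term:
  d/dx[10x^3] = 30x^2
  d/dx[-xy] = -x·y' - y
  d/dx[6y^3] = 18y^2·y'

Separating the contributions that come from x directly and those that come through y:
  without y':      30x^2 - y
  multiplying y':  -x + 18y^2

so (30x^2 - y) + (-x + 18y^2)·y' = 0, and therefore
  dy/dx = -(30x^2 - y)/(-x + 18y^2) = (30x^2 - y)/(x - 18y^2)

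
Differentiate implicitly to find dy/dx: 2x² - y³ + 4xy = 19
Apply d/dx to both sides, remembering that y depends on x. Each occurrence of y therefore brings in a y' = dy/dx via the chain rule.

With F(x, y) equal to the left-hand side minus the right, differentiate F term by term:
  d/dx[2x^2] = 4x
  d/dx[4xy] = 4x·y' + 4y
  d/dx[-y^3] = -3y^2·y'
  d/dx[-19] = 0
Adding these up, d/dx[F] = 0 becomes
  (4x + 4y) + (4x - 3y^2)·y' = 0,
so isolating y',
  dy/dx = -(4x + 4y)/(4x - 3y^2) = 4(-x - y)/(4x - 3y^2)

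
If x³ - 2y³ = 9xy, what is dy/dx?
Apply d/dx to both sides, remembering that y depends on x. Each occurrence of y therefore brings in a y' = dy/dx via the chain rule.

With F(x, y) equal to the left-hand side minus the right, differentiate F term by term:
  d/dx[x^3] = 3x^2
  d/dx[-9xy] = -9x·y' - 9y
  d/dx[-2y^3] = -6y^2·y'
Adding these up, d/dx[F] = 0 becomes
  (3x^2 - 9y) + (-9x - 6y^2)·y' = 0,
so isolating y',
  dy/dx = -(3x^2 - 9y)/(-9x - 6y^2) = (x^2 - 3y)/(3x + 2y^2)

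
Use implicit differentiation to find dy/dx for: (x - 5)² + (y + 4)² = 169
Differentiate the relation implicitly: treat y = y(x) and apply the chain rule, so every y-derivative picks up a y' = dy/dx factor.

With everything moved to the left-hand side, differentiate term by term:
  d/dx[(x - 5)^2] = 2x - 10
  d/dx[(y + 4)^2] = 2·y'(y + 4)
  d/dx[-169] = 0

Separating the contributions that come from x directly and those that come through y:
  without y':      2x - 10
  multiplying y':  2y + 8

so (2x - 10) + (2y + 8)·y' = 0, and therefore
  dy/dx = -(2x - 10)/(2y + 8) = (5 - x)/(y + 4)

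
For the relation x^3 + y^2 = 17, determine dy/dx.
Apply d/dx to both sides, remembering that y depends on x. Each occurrence of y therefore brings in a y' = dy/dx via the chain rule.

With F(x, y) equal to the left-hand side minus the right, differentiate F term by term:
  d/dx[x^3] = 3x^2
  d/dx[y^2] = 2y·y'
  d/dx[-17] = 0
Adding these up, d/dx[F] = 0 becomes
  (3x^2) + (2y)·y' = 0,
so isolating y',
  dy/dx = -(3x^2)/(2y) = -3x^2/(2y)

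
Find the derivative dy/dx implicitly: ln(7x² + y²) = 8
Apply d/dx to both sides, remembering that y depends on x. Each occurrence of y therefore brings in a y' = dy/dx via the chain rule.

With F(x, y) equal to the left-hand side minus the right, differentiate F term by term:
  d/dx[ln(7x^2 + y^2)] = (14x + 2y·y')/(7x^2 + y^2)
  d/dx[-8] = 0
Adding these up, d/dx[F] = 0 becomes
  (14x/(7x^2 + y^2)) + (2y/(7x^2 + y^2))·y' = 0,
so isolating y',
  dy/dx = -(14x/(7x^2 + y^2))/(2y/(7x^2 + y^2)) = -7x/y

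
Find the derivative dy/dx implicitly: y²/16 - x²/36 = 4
Differentiate both sides with respect to x, treating y as y(x). By the chain rule, any term containing y contributes a factor of y' = dy/dx when we differentiate it.

Move every term to one side and write the relation as F(x, y) = 0. Term by term,
  d/dx[-x^2/36] = -x/18
  d/dx[y^2/16] = y·y'/8
  d/dx[-4] = 0

The pieces without y' make up ∂F/∂x and the coefficient of y' is ∂F/∂y:
  ∂F/∂x = -x/18,
  ∂F/∂y = y/8.

Since d/dx[F] = ∂F/∂x + (∂F/∂y)·y' = 0, solve for y':
  (∂F/∂y)·y' = -∂F/∂x
  dy/dx = -(∂F/∂x)/(∂F/∂y) = -(-x/18)/(y/8) = 4x/(9y)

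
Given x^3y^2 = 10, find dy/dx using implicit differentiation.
Differentiate both sides with respect to x, treating y as y(x). By the chain rule, any term containing y contributes a factor of y' = dy/dx when we differentiate it.

Move every term to one side and write the relation as F(x, y) = 0. Term by term,
  d/dx[x^3y^2] = 2x^3y·y' + 3x^2y^2
  d/dx[-10] = 0

The pieces without y' make up ∂F/∂x and the coefficient of y' is ∂F/∂y:
  ∂F/∂x = 3x^2y^2,
  ∂F/∂y = 2x^3y.

Since d/dx[F] = ∂F/∂x + (∂F/∂y)·y' = 0, solve for y':
  (∂F/∂y)·y' = -∂F/∂x
  dy/dx = -(∂F/∂x)/(∂F/∂y) = -(3x^2y^2)/(2x^3y) = -3y/(2x)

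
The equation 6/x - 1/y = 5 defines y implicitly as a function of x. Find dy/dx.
Take d/dx of both sides. Since y is implicitly a function of x, the chain rule attaches a y' = dy/dx factor whenever we differentiate through y.

Set F(x, y) = (left side) − (right side), so the curve is F = 0. Differentiating each term of F:
  d/dx[-1/y] = y'/y^2
  d/dx[6/x] = -6/x^2
  d/dx[-5] = 0

Collecting, the y'-free part is the partial derivative in x and the y' coefficient is the partial derivative in y:
  ∂F/∂x = -6/x^2
  ∂F/∂y = y^(-2)

so d/dx[F(x, y(x))] = ∂F/∂x + (∂F/∂y)·y' = 0. Rearranging,
  dy/dx = -(∂F/∂x)/(∂F/∂y) = -(-6/x^2)/(y^(-2)) = 6y^2/x^2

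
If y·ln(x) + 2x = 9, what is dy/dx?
Differentiate the relation implicitly: treat y = y(x) and apply the chain rule, so every y-derivative picks up a y' = dy/dx factor.

With everything moved to the left-hand side, differentiate term by term:
  d/dx[2x] = 2
  d/dx[y·ln(x)] = y'·ln(x) + y/x
  d/dx[-9] = 0

Separating the contributions that come from x directly and those that come through y:
  without y':      2 + y/x
  multiplying y':  ln(x)

so (2 + y/x) + (ln(x))·y' = 0, and therefore
  dy/dx = -(2 + y/x)/(ln(x))
        = -((2x + y)/x)/(ln(x)) = (-2x - y)/(x·ln(x))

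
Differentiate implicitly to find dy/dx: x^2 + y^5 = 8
Differentiate both sides with respect to x, treating y as y(x). By the chain rule, any term containing y contributes a factor of y' = dy/dx when we differentiate it.

Move every term to one side and write the relation as F(x, y) = 0. Term by term,
  d/dx[x^2] = 2x
  d/dx[y^5] = 5y^4·y'
  d/dx[-8] = 0

The pieces without y' make up ∂F/∂x and the coefficient of y' is ∂F/∂y:
  ∂F/∂x = 2x,
  ∂F/∂y = 5y^4.

Since d/dx[F] = ∂F/∂x + (∂F/∂y)·y' = 0, solve for y':
  (∂F/∂y)·y' = -∂F/∂x
  dy/dx = -(∂F/∂x)/(∂F/∂y) = -(2x)/(5y^4) = -2x/(5y^4)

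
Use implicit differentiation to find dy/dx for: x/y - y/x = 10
Differentiate the relation implicitly: treat y = y(x) and apply the chain rule, so every y-derivative picks up a y' = dy/dx factor.

With everything moved to the left-hand side, differentiate term by term:
  d/dx[x/y] = -x·y'/y^2 + 1/y
  d/dx[-y/x] = -y'/x + y/x^2
  d/dx[-10] = 0

Separating the contributions that come from x directly and those that come through y:
  without y':      1/y + y/x^2
  multiplying y':  -x/y^2 - 1/x

so (1/y + y/x^2) + (-x/y^2 - 1/x)·y' = 0, and therefore
  dy/dx = -(1/y + y/x^2)/(-x/y^2 - 1/x)
        = -((x^2 + y^2)/(x^2y))/(-(x^2 + y^2)/(xy^2)) = y/x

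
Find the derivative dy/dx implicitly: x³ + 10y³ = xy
Differentiate the relation implicitly: treat y = y(x) and apply the chain rule, so every y-derivative picks up a y' = dy/dx factor.

With everything moved to the left-hand side, differentiate term by term:
  d/dx[x^3] = 3x^2
  d/dx[-xy] = -x·y' - y
  d/dx[10y^3] = 30y^2·y'

Separating the contributions that come from x directly and those that come through y:
  without y':      3x^2 - y
  multiplying y':  -x + 30y^2

so (3x^2 - y) + (-x + 30y^2)·y' = 0, and therefore
  dy/dx = -(3x^2 - y)/(-x + 30y^2) = (3x^2 - y)/(x - 30y^2)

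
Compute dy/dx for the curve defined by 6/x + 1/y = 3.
Take d/dx of both sides. Since y is implicitly a function of x, the chain rule attaches a y' = dy/dx factor whenever we differentiate through y.

Set F(x, y) = (left side) − (right side), so the curve is F = 0. Differentiating each term of F:
  d/dx[1/y] = -y'/y^2
  d/dx[6/x] = -6/x^2
  d/dx[-3] = 0

Collecting, the y'-free part is the partial derivative in x and the y' coefficient is the partial derivative in y:
  ∂F/∂x = -6/x^2
  ∂F/∂y = -1/y^2

so d/dx[F(x, y(x))] = ∂F/∂x + (∂F/∂y)·y' = 0. Rearranging,
  dy/dx = -(∂F/∂x)/(∂F/∂y) = -(-6/x^2)/(-1/y^2) = -6y^2/x^2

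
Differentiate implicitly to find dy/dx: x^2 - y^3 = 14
Differentiate the relation implicitly: treat y = y(x) and apply the chain rule, so every y-derivative picks up a y' = dy/dx factor.

With everything moved to the left-hand side, differentiate term by term:
  d/dx[x^2] = 2x
  d/dx[-y^3] = -3y^2·y'
  d/dx[-14] = 0

Separating the contributions that come from x directly and those that come through y:
  without y':      2x
  multiplying y':  -3y^2

so (2x) + (-3y^2)·y' = 0, and therefore
  dy/dx = -(2x)/(-3y^2) = 2x/(3y^2)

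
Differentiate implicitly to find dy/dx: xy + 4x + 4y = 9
Differentiate the relation implicitly: treat y = y(x) and apply the chain rule, so every y-derivative picks up a y' = dy/dx factor.

With everything moved to the left-hand side, differentiate term by term:
  d/dx[xy] = x·y' + y
  d/dx[4x] = 4
  d/dx[4y] = 4·y'
  d/dx[-9] = 0

Separating the contributions that come from x directly and those that come through y:
  without y':      y + 4
  multiplying y':  x + 4

so (y + 4) + (x + 4)·y' = 0, and therefore
  dy/dx = -(y + 4)/(x + 4) = (-y - 4)/(x + 4)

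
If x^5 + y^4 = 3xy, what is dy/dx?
Apply d/dx to both sides, remembering that y depends on x. Each occurrence of y therefore brings in a y' = dy/dx via the chain rule.

With F(x, y) equal to the left-hand side minus the right, differentiate F term by term:
  d/dx[x^5] = 5x^4
  d/dx[-3xy] = -3x·y' - 3y
  d/dx[y^4] = 4y^3·y'
Adding these up, d/dx[F] = 0 becomes
  (5x^4 - 3y) + (-3x + 4y^3)·y' = 0,
so isolating y',
  dy/dx = -(5x^4 - 3y)/(-3x + 4y^3) = (5x^4 - 3y)/(3x - 4y^3)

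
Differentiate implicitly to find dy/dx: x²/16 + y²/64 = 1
Apply d/dx to both sides, remembering that y depends on x. Each occurrence of y therefore brings in a y' = dy/dx via the chain rule.

With F(x, y) equal to the left-hand side minus the right, differentiate F term by term:
  d/dx[x^2/16] = x/8
  d/dx[y^2/64] = y·y'/32
  d/dx[-1] = 0
Adding these up, d/dx[F] = 0 becomes
  (x/8) + (y/32)·y' = 0,
so isolating y',
  dy/dx = -(x/8)/(y/32) = -4x/y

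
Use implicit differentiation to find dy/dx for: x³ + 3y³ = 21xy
Differentiate both sides with respect to x, treating y as y(x). By the chain rule, any term containing y contributes a factor of y' = dy/dx when we differentiate it.

Move every term to one side and write the relation as F(x, y) = 0. Term by term,
  d/dx[x^3] = 3x^2
  d/dx[-21xy] = -21x·y' - 21y
  d/dx[3y^3] = 9y^2·y'

The pieces without y' make up ∂F/∂x and the coefficient of y' is ∂F/∂y:
  ∂F/∂x = 3x^2 - 21y,
  ∂F/∂y = -21x + 9y^2.

Since d/dx[F] = ∂F/∂x + (∂F/∂y)·y' = 0, solve for y':
  (∂F/∂y)·y' = -∂F/∂x
  dy/dx = -(∂F/∂x)/(∂F/∂y) = -(3x^2 - 21y)/(-21x + 9y^2) = (x^2 - 7y)/(7x - 3y^2)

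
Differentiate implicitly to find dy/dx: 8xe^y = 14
Take d/dx of both sides. Since y is implicitly a function of x, the chain rule attaches a y' = dy/dx factor whenever we differentiate through y.

Set F(x, y) = (left side) − (right side), so the curve is F = 0. Differentiating each term of F:
  d/dx[8x·e^(y)] = 8x·y'·e^(y) + 8e^(y)
  d/dx[-14] = 0

Collecting, the y'-free part is the partial derivative in x and the y' coefficient is the partial derivative in y:
  ∂F/∂x = 8e^(y)
  ∂F/∂y = 8x·e^(y)

so d/dx[F(x, y(x))] = ∂F/∂x + (∂F/∂y)·y' = 0. Rearranging,
  dy/dx = -(∂F/∂x)/(∂F/∂y) = -(8e^(y))/(8x·e^(y)) = -1/x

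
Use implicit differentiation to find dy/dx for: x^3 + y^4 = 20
Apply d/dx to both sides, remembering that y depends on x. Each occurrence of y therefore brings in a y' = dy/dx via the chain rule.

With F(x, y) equal to the left-hand side minus the right, differentiate F term by term:
  d/dx[x^3] = 3x^2
  d/dx[y^4] = 4y^3·y'
  d/dx[-20] = 0
Adding these up, d/dx[F] = 0 becomes
  (3x^2) + (4y^3)·y' = 0,
so isolating y',
  dy/dx = -(3x^2)/(4y^3) = -3x^2/(4y^3)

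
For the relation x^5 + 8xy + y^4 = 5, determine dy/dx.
Apply d/dx to both sides, remembering that y depends on x. Each occurrence of y therefore brings in a y' = dy/dx via the chain rule.

With F(x, y) equal to the left-hand side minus the right, differentiate F term by term:
  d/dx[x^5] = 5x^4
  d/dx[8xy] = 8x·y' + 8y
  d/dx[y^4] = 4y^3·y'
  d/dx[-5] = 0
Adding these up, d/dx[F] = 0 becomes
  (5x^4 + 8y) + (8x + 4y^3)·y' = 0,
so isolating y',
  dy/dx = -(5x^4 + 8y)/(8x + 4y^3) = (-5x^4 - 8y)/(4(2x + y^3))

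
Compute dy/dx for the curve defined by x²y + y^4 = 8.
Differentiate the relation implicitly: treat y = y(x) and apply the chain rule, so every y-derivative picks up a y' = dy/dx factor.

With everything moved to the left-hand side, differentiate term by term:
  d/dx[x^2y] = x^2·y' + 2xy
  d/dx[y^4] = 4y^3·y'
  d/dx[-8] = 0

Separating the contributions that come from x directly and those that come through y:
  without y':      2xy
  multiplying y':  x^2 + 4y^3

so (2xy) + (x^2 + 4y^3)·y' = 0, and therefore
  dy/dx = -(2xy)/(x^2 + 4y^3) = -2xy/(x^2 + 4y^3)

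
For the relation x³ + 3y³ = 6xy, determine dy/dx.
Differentiate the relation implicitly: treat y = y(x) and apply the chain rule, so every y-derivative picks up a y' = dy/dx factor.

With everything moved to the left-hand side, differentiate term by term:
  d/dx[x^3] = 3x^2
  d/dx[-6xy] = -6x·y' - 6y
  d/dx[3y^3] = 9y^2·y'

Separating the contributions that come from x directly and those that come through y:
  without y':      3x^2 - 6y
  multiplying y':  -6x + 9y^2

so (3x^2 - 6y) + (-6x + 9y^2)·y' = 0, and therefore
  dy/dx = -(3x^2 - 6y)/(-6x + 9y^2) = (x^2 - 2y)/(2x - 3y^2)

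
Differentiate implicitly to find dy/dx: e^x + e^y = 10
Take d/dx of both sides. Since y is implicitly a function of x, the chain rule attaches a y' = dy/dx factor whenever we differentiate through y.

Set F(x, y) = (left side) − (right side), so the curve is F = 0. Differentiating each term of F:
  d/dx[e^(x)] = e^(x)
  d/dx[e^(y)] = y'·e^(y)
  d/dx[-10] = 0

Collecting, the y'-free part is the partial derivative in x and the y' coefficient is the partial derivative in y:
  ∂F/∂x = e^(x)
  ∂F/∂y = e^(y)

so d/dx[F(x, y(x))] = ∂F/∂x + (∂F/∂y)·y' = 0. Rearranging,
  dy/dx = -(∂F/∂x)/(∂F/∂y) = -(e^(x))/(e^(y)) = -e^(x - y)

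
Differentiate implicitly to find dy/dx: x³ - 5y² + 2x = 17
Differentiate the relation implicitly: treat y = y(x) and apply the chain rule, so every y-derivative picks up a y' = dy/dx factor.

With everything moved to the left-hand side, differentiate term by term:
  d/dx[x^3] = 3x^2
  d/dx[2x] = 2
  d/dx[-5y^2] = -10y·y'
  d/dx[-17] = 0

Separating the contributions that come from x directly and those that come through y:
  without y':      3x^2 + 2
  multiplying y':  -10y

so (3x^2 + 2) + (-10y)·y' = 0, and therefore
  dy/dx = -(3x^2 + 2)/(-10y) = (3x^2 + 2)/(10y)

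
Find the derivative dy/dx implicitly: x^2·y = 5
Differentiate the relation implicitly: treat y = y(x) and apply the chain rule, so every y-derivative picks up a y' = dy/dx factor.

With everything moved to the left-hand side, differentiate term by term:
  d/dx[x^2y] = x^2·y' + 2xy
  d/dx[-5] = 0

Separating the contributions that come from x directly and those that come through y:
  without y':      2xy
  multiplying y':  x^2

so (2xy) + (x^2)·y' = 0, and therefore
  dy/dx = -(2xy)/(x^2) = -2y/x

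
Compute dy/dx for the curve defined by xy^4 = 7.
Differentiate the relation implicitly: treat y = y(x) and apply the chain rule, so every y-derivative picks up a y' = dy/dx factor.

With everything moved to the left-hand side, differentiate term by term:
  d/dx[xy^4] = 4xy^3·y' + y^4
  d/dx[-7] = 0

Separating the contributions that come from x directly and those that come through y:
  without y':      y^4
  multiplying y':  4xy^3

so (y^4) + (4xy^3)·y' = 0, and therefore
  dy/dx = -(y^4)/(4xy^3) = -y/(4x)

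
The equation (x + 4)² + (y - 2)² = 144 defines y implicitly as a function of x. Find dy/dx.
Apply d/dx to both sides, remembering that y depends on x. Each occurrence of y therefore brings in a y' = dy/dx via the chain rule.

With F(x, y) equal to the left-hand side minus the right, differentiate F term by term:
  d/dx[(x + 4)^2] = 2x + 8
  d/dx[(y - 2)^2] = 2·y'(y - 2)
  d/dx[-144] = 0
Adding these up, d/dx[F] = 0 becomes
  (2x + 8) + (2y - 4)·y' = 0,
so isolating y',
  dy/dx = -(2x + 8)/(2y - 4) = (-x - 4)/(y - 2)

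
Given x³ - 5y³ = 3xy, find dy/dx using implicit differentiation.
Apply d/dx to both sides, remembering that y depends on x. Each occurrence of y therefore brings in a y' = dy/dx via the chain rule.

With F(x, y) equal to the left-hand side minus the right, differentiate F term by term:
  d/dx[x^3] = 3x^2
  d/dx[-3xy] = -3x·y' - 3y
  d/dx[-5y^3] = -15y^2·y'
Adding these up, d/dx[F] = 0 becomes
  (3x^2 - 3y) + (-3x - 15y^2)·y' = 0,
so isolating y',
  dy/dx = -(3x^2 - 3y)/(-3x - 15y^2) = (x^2 - y)/(x + 5y^2)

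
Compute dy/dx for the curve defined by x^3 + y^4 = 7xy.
Differentiate the relation implicitly: treat y = y(x) and apply the chain rule, so every y-derivative picks up a y' = dy/dx factor.

With everything moved to the left-hand side, differentiate term by term:
  d/dx[x^3] = 3x^2
  d/dx[-7xy] = -7x·y' - 7y
  d/dx[y^4] = 4y^3·y'

Separating the contributions that come from x directly and those that come through y:
  without y':      3x^2 - 7y
  multiplying y':  -7x + 4y^3

so (3x^2 - 7y) + (-7x + 4y^3)·y' = 0, and therefore
  dy/dx = -(3x^2 - 7y)/(-7x + 4y^3) = (3x^2 - 7y)/(7x - 4y^3)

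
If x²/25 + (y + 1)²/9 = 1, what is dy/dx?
Differentiate both sides with respect to x, treating y as y(x). By the chain rule, any term containing y contributes a factor of y' = dy/dx when we differentiate it.

Move every term to one side and write the relation as F(x, y) = 0. Term by term,
  d/dx[x^2/25] = 2x/25
  d/dx[(y + 1)^2/9] = 2·y'(y + 1)/9
  d/dx[-1] = 0

The pieces without y' make up ∂F/∂x and the coefficient of y' is ∂F/∂y:
  ∂F/∂x = 2x/25,
  ∂F/∂y = 2y/9 + 2/9.

Since d/dx[F] = ∂F/∂x + (∂F/∂y)·y' = 0, solve for y':
  (∂F/∂y)·y' = -∂F/∂x
  dy/dx = -(∂F/∂x)/(∂F/∂y) = -(2x/25)/(2y/9 + 2/9)
        = -(2x/25)/(2(y + 1)/9) = -9x/(25y + 25)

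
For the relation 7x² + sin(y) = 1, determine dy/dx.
Differentiate both sides with respect to x, treating y as y(x). By the chain rule, any term containing y contributes a factor of y' = dy/dx when we differentiate it.

Move every term to one side and write the relation as F(x, y) = 0. Term by term,
  d/dx[7x^2] = 14x
  d/dx[sin(y)] = y'·cos(y)
  d/dx[-1] = 0

The pieces without y' make up ∂F/∂x and the coefficient of y' is ∂F/∂y:
  ∂F/∂x = 14x,
  ∂F/∂y = cos(y).

Since d/dx[F] = ∂F/∂x + (∂F/∂y)·y' = 0, solve for y':
  (∂F/∂y)·y' = -∂F/∂x
  dy/dx = -(∂F/∂x)/(∂F/∂y) = -(14x)/(cos(y)) = -14x/cos(y)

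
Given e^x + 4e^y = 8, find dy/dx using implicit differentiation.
Differentiate both sides with respect to x, treating y as y(x). By the chain rule, any term containing y contributes a factor of y' = dy/dx when we differentiate it.

Move every term to one side and write the relation as F(x, y) = 0. Term by term,
  d/dx[e^(x)] = e^(x)
  d/dx[4e^(y)] = 4·y'·e^(y)
  d/dx[-8] = 0

The pieces without y' make up ∂F/∂x and the coefficient of y' is ∂F/∂y:
  ∂F/∂x = e^(x),
  ∂F/∂y = 4e^(y).

Since d/dx[F] = ∂F/∂x + (∂F/∂y)·y' = 0, solve for y':
  (∂F/∂y)·y' = -∂F/∂x
  dy/dx = -(∂F/∂x)/(∂F/∂y) = -(e^(x))/(4e^(y)) = -e^(x - y)/4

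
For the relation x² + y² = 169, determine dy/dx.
Differentiate both sides with respect to x, treating y as y(x). By the chain rule, any term containing y contributes a factor of y' = dy/dx when we differentiate it.

Move every term to one side and write the relation as F(x, y) = 0. Term by term,
  d/dx[x^2] = 2x
  d/dx[y^2] = 2y·y'
  d/dx[-169] = 0

The pieces without y' make up ∂F/∂x and the coefficient of y' is ∂F/∂y:
  ∂F/∂x = 2x,
  ∂F/∂y = 2y.

Since d/dx[F] = ∂F/∂x + (∂F/∂y)·y' = 0, solve for y':
  (∂F/∂y)·y' = -∂F/∂x
  dy/dx = -(∂F/∂x)/(∂F/∂y) = -(2x)/(2y) = -x/y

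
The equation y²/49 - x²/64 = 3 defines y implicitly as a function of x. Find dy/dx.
Apply d/dx to both sides, remembering that y depends on x. Each occurrence of y therefore brings in a y' = dy/dx via the chain rule.

With F(x, y) equal to the left-hand side minus the right, differentiate F term by term:
  d/dx[-x^2/64] = -x/32
  d/dx[y^2/49] = 2y·y'/49
  d/dx[-3] = 0
Adding these up, d/dx[F] = 0 becomes
  (-x/32) + (2y/49)·y' = 0,
so isolating y',
  dy/dx = -(-x/32)/(2y/49) = 49x/(64y)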